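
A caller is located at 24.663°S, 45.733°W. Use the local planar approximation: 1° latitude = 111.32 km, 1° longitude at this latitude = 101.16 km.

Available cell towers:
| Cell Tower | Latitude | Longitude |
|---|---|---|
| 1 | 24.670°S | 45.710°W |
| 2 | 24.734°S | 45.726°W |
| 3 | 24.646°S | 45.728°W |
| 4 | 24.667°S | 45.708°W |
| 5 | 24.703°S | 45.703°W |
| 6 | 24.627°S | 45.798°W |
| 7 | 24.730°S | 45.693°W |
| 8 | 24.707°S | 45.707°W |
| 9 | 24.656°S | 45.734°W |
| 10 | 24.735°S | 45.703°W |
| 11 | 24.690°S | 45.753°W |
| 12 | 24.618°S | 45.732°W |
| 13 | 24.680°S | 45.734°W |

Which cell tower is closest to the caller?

9

Distances from 24.663°S, 45.733°W:
1: √((-0.007·111.32)² + (0.023·101.16)²) = √(0.60721 + 5.41344) = 2.454 km
2: √((-0.071·111.32)² + (0.007·101.16)²) = √(62.46879 + 0.50143) = 7.935 km
3: √((0.017·111.32)² + (0.005·101.16)²) = √(3.58133 + 0.25583) = 1.959 km
4: √((-0.004·111.32)² + (0.025·101.16)²) = √(0.19827 + 6.39584) = 2.568 km
5: √((-0.040·111.32)² + (0.030·101.16)²) = √(19.82743 + 9.21001) = 5.389 km
6: √((0.036·111.32)² + (-0.065·101.16)²) = √(16.06022 + 43.23589) = 7.700 km
7: √((-0.067·111.32)² + (0.040·101.16)²) = √(55.62833 + 16.37335) = 8.485 km
8: √((-0.044·111.32)² + (0.026·101.16)²) = √(23.99119 + 6.91774) = 5.560 km
9: √((0.007·111.32)² + (-0.001·101.16)²) = √(0.60721 + 0.01023) = 0.786 km
10: √((-0.072·111.32)² + (0.030·101.16)²) = √(64.24087 + 9.21001) = 8.570 km
11: √((-0.027·111.32)² + (-0.020·101.16)²) = √(9.03387 + 4.09334) = 3.623 km
12: √((0.045·111.32)² + (0.001·101.16)²) = √(25.09409 + 0.01023) = 5.010 km
13: √((-0.017·111.32)² + (-0.001·101.16)²) = √(3.58133 + 0.01023) = 1.895 km
Minimum: 9 at 0.786 km.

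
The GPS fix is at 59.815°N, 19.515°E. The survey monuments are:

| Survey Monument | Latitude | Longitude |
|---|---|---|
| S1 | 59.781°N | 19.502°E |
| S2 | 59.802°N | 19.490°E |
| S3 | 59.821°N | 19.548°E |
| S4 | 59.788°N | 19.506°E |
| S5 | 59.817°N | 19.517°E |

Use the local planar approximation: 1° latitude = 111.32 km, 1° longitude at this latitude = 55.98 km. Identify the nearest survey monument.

S5

Distances from 59.815°N, 19.515°E:
S1: √((-0.034·111.32)² + (-0.013·55.98)²) = √(14.32532 + 0.52961) = 3.854 km
S2: √((-0.013·111.32)² + (-0.025·55.98)²) = √(2.09427 + 1.95860) = 2.013 km
S3: √((0.006·111.32)² + (0.033·55.98)²) = √(0.44612 + 3.41267) = 1.964 km
S4: √((-0.027·111.32)² + (-0.009·55.98)²) = √(9.03387 + 0.25383) = 3.048 km
S5: √((0.002·111.32)² + (0.002·55.98)²) = √(0.04957 + 0.01254) = 0.249 km
Minimum: S5 at 0.249 km.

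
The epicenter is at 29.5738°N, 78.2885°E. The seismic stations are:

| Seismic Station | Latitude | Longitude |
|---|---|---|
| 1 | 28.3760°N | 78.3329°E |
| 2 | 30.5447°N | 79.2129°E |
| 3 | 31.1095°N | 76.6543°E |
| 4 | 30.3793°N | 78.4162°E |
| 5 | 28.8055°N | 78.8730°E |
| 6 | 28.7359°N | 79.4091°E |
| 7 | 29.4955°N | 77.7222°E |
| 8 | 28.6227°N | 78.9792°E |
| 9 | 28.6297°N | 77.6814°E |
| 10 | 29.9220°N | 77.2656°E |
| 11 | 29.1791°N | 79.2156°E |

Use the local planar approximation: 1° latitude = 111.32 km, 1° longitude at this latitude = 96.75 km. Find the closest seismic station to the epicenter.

7

Distances from 29.5738°N, 78.2885°E:
1: √((-1.1978·111.32)² + (0.0444·96.75)²) = √(17779.314522 + 18.453038) = 133.4083 km
2: √((0.9709·111.32)² + (0.9244·96.75)²) = √(11681.413502 + 7998.744434) = 140.2860 km
3: √((1.5357·111.32)² + (-1.6342·96.75)²) = √(29225.312513 + 24998.408448) = 232.8599 km
4: √((0.8055·111.32)² + (0.1277·96.75)²) = √(8040.396851 + 152.645407) = 90.5154 km
5: √((-0.7683·111.32)² + (0.5845·96.75)²) = √(7314.894413 + 3197.944913) = 102.5321 km
6: √((-0.8379·111.32)² + (1.1206·96.75)²) = √(8700.230848 + 11754.473566) = 143.0199 km
7: √((-0.0783·111.32)² + (-0.5663·96.75)²) = √(75.974862 + 3001.892050) = 55.4785 km
8: √((-0.9511·111.32)² + (0.6907·96.75)²) = √(11209.823088 + 4465.610696) = 125.2016 km
9: √((-0.9441·111.32)² + (-0.6071·96.75)²) = √(11045.423970 + 3450.026358) = 120.3971 km
10: √((0.3482·111.32)² + (-1.0229·96.75)²) = √(1502.463495 + 9794.185035) = 106.2857 km
11: √((-0.3947·111.32)² + (0.9271·96.75)²) = √(1930.548196 + 8045.538354) = 99.8804 km
Minimum: 7 at 55.4785 km.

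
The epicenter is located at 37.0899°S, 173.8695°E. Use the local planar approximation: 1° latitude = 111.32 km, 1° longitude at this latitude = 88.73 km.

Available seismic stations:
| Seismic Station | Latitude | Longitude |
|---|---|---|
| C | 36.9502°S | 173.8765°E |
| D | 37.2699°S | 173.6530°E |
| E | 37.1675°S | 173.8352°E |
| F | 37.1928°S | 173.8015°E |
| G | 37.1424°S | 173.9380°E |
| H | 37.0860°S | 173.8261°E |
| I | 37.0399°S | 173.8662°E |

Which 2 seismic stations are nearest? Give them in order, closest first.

Distances from 37.0899°S, 173.8695°E:
C: √((0.1397·111.32)² + (0.0070·88.73)²) = √(241.846166 + 0.385778) = 15.5638 km
D: √((-0.1800·111.32)² + (-0.2165·88.73)²) = √(401.505414 + 369.025829) = 27.7584 km
E: √((-0.0776·111.32)² + (-0.0343·88.73)²) = √(74.622507 + 9.262521) = 9.1589 km
F: √((-0.1029·111.32)² + (-0.0680·88.73)²) = √(131.213085 + 36.404812) = 12.9467 km
G: √((-0.0525·111.32)² + (0.0685·88.73)²) = √(34.155842 + 36.942145) = 8.4320 km
H: √((0.0039·111.32)² + (-0.0434·88.73)²) = √(0.188484 + 14.829292) = 3.8753 km
I: √((0.0500·111.32)² + (-0.0033·88.73)²) = √(30.980356 + 0.085737) = 5.5737 km
Sorted: H (3.8753 km) < I (5.5737 km) < G (8.4320 km) < E (9.1589 km) < …

H, I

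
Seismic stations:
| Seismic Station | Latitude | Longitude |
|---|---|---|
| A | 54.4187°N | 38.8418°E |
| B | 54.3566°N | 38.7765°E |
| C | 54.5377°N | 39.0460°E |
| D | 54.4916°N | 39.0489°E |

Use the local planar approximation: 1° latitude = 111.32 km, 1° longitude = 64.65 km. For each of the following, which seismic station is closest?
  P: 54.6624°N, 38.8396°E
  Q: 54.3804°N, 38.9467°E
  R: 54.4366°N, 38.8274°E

P at 54.6624°N, 38.8396°E:
  A: 27.1291 km
  B: 34.2852 km
  C: 19.2550 km
  D: 23.3368 km
  → nearest: C (19.2550 km)
Q at 54.3804°N, 38.9467°E:
  A: 8.0107 km
  B: 11.3179 km
  C: 18.6503 km
  D: 14.0317 km
  → nearest: A (8.0107 km)
R at 54.4366°N, 38.8274°E:
  A: 2.1994 km
  B: 9.4941 km
  C: 18.0663 km
  D: 15.5739 km
  → nearest: A (2.1994 km)

P→C; Q→A; R→A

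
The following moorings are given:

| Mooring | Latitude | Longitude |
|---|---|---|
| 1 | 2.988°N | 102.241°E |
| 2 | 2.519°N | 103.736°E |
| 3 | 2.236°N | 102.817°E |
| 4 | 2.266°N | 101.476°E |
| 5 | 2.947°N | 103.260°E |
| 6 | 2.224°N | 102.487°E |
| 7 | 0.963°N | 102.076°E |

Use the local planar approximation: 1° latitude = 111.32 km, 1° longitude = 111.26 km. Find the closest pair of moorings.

Pairwise distances:
1–2: 174.335 km
1–3: 105.427 km
1–4: 117.065 km
1–5: 113.466 km
1–6: 89.344 km
1–7: 226.169 km
2–3: 106.991 km
2–4: 253.020 km
2–5: 71.237 km
2–6: 142.791 km
2–7: 253.208 km
3–4: 149.237 km
3–5: 93.241 km
3–6: 36.740 km
3–7: 163.948 km
4–5: 212.472 km
4–6: 112.581 km
4–7: 159.674 km
5–6: 117.790 km
5–7: 257.161 km
6–7: 147.635 km
Closest pair: 3–6 at 36.740 km.

3 and 6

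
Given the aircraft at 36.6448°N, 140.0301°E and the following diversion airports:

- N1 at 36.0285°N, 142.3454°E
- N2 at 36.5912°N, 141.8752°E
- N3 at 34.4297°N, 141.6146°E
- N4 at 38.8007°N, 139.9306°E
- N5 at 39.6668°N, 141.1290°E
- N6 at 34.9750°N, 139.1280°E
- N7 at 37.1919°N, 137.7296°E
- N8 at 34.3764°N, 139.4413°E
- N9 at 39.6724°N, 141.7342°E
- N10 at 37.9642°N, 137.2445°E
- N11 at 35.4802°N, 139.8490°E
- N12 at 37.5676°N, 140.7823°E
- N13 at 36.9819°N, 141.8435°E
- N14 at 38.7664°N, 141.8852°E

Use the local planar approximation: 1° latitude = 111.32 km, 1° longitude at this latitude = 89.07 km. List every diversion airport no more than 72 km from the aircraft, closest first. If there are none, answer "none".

Distances from 36.6448°N, 140.0301°E:
N1: 217.3364 km
N2: 164.4513 km
N3: 284.1165 km
N4: 240.1584 km
N5: 350.3589 km
N6: 202.5051 km
N7: 213.7650 km
N8: 257.9068 km
N9: 369.6340 km
N10: 288.3274 km
N11: 130.6429 km
N12: 122.6436 km
N13: 165.8215 km
N14: 288.2387 km
Threshold 72 km: none within range.

none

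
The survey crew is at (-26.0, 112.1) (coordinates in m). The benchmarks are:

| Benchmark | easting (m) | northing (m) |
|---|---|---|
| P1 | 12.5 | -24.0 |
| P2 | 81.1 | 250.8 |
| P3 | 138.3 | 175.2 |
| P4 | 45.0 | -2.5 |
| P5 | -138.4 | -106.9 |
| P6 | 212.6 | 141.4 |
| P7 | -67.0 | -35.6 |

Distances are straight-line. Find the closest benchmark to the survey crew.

Distances from (-26.0, 112.1):
P1: 141.4 m
P2: 175.2 m
P3: 176.0 m
P4: 134.8 m
P5: 246.2 m
P6: 240.4 m
P7: 153.3 m
Minimum: P4 at 134.8 m.

P4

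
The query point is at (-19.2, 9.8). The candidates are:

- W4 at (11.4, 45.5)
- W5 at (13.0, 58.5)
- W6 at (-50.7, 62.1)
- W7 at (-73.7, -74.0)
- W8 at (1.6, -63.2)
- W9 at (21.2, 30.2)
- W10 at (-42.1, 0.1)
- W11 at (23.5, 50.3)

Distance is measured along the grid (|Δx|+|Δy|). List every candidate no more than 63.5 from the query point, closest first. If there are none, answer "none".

W10, W9

Distances from (-19.2, 9.8):
W4: |30.6| + |35.7| = 30.6 + 35.7 = 66.3
W5: |32.2| + |48.7| = 32.2 + 48.7 = 80.9
W6: |-31.5| + |52.3| = 31.5 + 52.3 = 83.8
W7: |-54.5| + |-83.8| = 54.5 + 83.8 = 138.3
W8: |20.8| + |-73.0| = 20.8 + 73.0 = 93.8
W9: |40.4| + |20.4| = 40.4 + 20.4 = 60.8
W10: |-22.9| + |-9.7| = 22.9 + 9.7 = 32.6
W11: |42.7| + |40.5| = 42.7 + 40.5 = 83.2
Threshold 63.5: W10 (32.6), W9 (60.8) are within range.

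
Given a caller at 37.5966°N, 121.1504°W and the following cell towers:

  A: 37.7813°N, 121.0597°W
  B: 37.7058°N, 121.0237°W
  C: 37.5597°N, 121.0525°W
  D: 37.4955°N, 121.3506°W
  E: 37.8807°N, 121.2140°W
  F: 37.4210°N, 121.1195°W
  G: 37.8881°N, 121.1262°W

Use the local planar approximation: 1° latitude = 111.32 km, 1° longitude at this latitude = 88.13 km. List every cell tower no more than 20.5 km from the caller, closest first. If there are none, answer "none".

Distances from 37.5966°N, 121.1504°W:
A: √((0.1847·111.32)² + (0.0907·88.13)²) = √(422.746661 + 63.894300) = 22.0599 km
B: √((0.1092·111.32)² + (0.1267·88.13)²) = √(147.771837 + 124.681142) = 16.5061 km
C: √((-0.0369·111.32)² + (0.0979·88.13)²) = √(16.873265 + 74.441124) = 9.5559 km
D: √((-0.1011·111.32)² + (-0.2002·88.13)²) = √(126.662690 + 311.297538) = 20.9275 km
E: √((0.2841·111.32)² + (-0.0636·88.13)²) = √(1000.204635 + 31.416787) = 32.1189 km
F: √((-0.1756·111.32)² + (0.0309·88.13)²) = √(382.116172 + 7.415911) = 19.7366 km
G: √((0.2915·111.32)² + (0.0242·88.13)²) = √(1052.988222 + 4.548606) = 32.5198 km
Threshold 20.5 km: C (9.5559 km), B (16.5061 km), F (19.7366 km) are within range.

C, B, F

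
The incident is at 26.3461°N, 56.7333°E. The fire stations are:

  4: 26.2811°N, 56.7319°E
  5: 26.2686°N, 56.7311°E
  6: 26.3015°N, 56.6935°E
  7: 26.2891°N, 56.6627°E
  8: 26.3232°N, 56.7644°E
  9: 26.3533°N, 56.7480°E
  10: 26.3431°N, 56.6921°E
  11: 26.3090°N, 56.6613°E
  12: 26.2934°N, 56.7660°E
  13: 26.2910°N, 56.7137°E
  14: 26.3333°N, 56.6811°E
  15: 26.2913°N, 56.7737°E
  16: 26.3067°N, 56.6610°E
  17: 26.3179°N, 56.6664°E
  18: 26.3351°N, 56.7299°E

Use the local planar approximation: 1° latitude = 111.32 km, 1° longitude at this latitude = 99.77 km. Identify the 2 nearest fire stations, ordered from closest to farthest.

18, 9

Distances from 26.3461°N, 56.7333°E:
4: √((-0.0650·111.32)² + (-0.0014·99.77)²) = √(52.356802 + 0.019510) = 7.2371 km
5: √((-0.0775·111.32)² + (-0.0022·99.77)²) = √(74.430305 + 0.048178) = 8.6301 km
6: √((-0.0446·111.32)² + (-0.0398·99.77)²) = √(24.649954 + 15.767618) = 6.3575 km
7: √((-0.0570·111.32)² + (-0.0706·99.77)²) = √(40.262071 + 49.614583) = 9.4803 km
8: √((-0.0229·111.32)² + (0.0311·99.77)²) = √(6.498563 + 9.627660) = 4.0157 km
9: √((0.0072·111.32)² + (0.0147·99.77)²) = √(0.642409 + 2.150971) = 1.6713 km
10: √((-0.0030·111.32)² + (-0.0412·99.77)²) = √(0.111529 + 16.896408) = 4.1241 km
11: √((-0.0371·111.32)² + (-0.0720·99.77)²) = √(17.056669 + 51.601810) = 8.2860 km
12: √((-0.0527·111.32)² + (0.0327·99.77)²) = √(34.416573 + 10.643769) = 6.7127 km
13: √((-0.0551·111.32)² + (-0.0196·99.77)²) = √(37.622668 + 3.823949) = 6.4379 km
14: √((-0.0128·111.32)² + (-0.0522·99.77)²) = √(2.030329 + 27.123202) = 5.3994 km
15: √((-0.0548·111.32)² + (0.0404·99.77)²) = √(37.214099 + 16.246607) = 7.3117 km
16: √((-0.0394·111.32)² + (-0.0723·99.77)²) = √(19.237066 + 52.032721) = 8.4421 km
17: √((-0.0282·111.32)² + (-0.0669·99.77)²) = √(9.854727 + 44.550459) = 7.3760 km
18: √((-0.0110·111.32)² + (-0.0034·99.77)²) = √(1.499449 + 0.115069) = 1.2706 km
Sorted: 18 (1.2706 km) < 9 (1.6713 km) < 8 (4.0157 km) < 10 (4.1241 km) < …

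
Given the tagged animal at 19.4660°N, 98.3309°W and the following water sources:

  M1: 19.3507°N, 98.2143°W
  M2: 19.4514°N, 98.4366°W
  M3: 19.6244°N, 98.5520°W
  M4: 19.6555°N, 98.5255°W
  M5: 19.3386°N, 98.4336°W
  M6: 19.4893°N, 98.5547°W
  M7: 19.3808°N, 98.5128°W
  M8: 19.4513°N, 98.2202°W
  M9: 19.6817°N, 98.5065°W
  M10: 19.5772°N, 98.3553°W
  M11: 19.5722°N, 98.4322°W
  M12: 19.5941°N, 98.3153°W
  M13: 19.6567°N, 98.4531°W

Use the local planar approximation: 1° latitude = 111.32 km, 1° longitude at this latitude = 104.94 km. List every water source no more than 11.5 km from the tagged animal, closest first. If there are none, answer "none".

Distances from 19.4660°N, 98.3309°W:
M1: √((-0.1153·111.32)² + (0.1166·104.94)²) = √(164.742256 + 149.719794) = 17.7331 km
M2: √((-0.0146·111.32)² + (-0.1057·104.94)²) = √(2.641509 + 123.035969) = 11.2106 km
M3: √((0.1584·111.32)² + (-0.2211·104.94)²) = √(310.925792 + 538.343663) = 29.1422 km
M4: √((0.1895·111.32)² + (-0.1946·104.94)²) = √(445.004932 + 417.030474) = 29.3604 km
M5: √((-0.1274·111.32)² + (-0.1027·104.94)²) = √(201.133889 + 116.151014) = 17.8125 km
M6: √((0.0233·111.32)² + (-0.2238·104.94)²) = √(6.727570 + 551.572092) = 23.6284 km
M7: √((-0.0852·111.32)² + (-0.1819·104.94)²) = √(89.955057 + 364.374115) = 21.3150 km
M8: √((-0.0147·111.32)² + (0.1107·104.94)²) = √(2.677818 + 134.951390) = 11.7315 km
M9: √((0.2157·111.32)² + (-0.1756·104.94)²) = √(576.562889 + 339.571429) = 30.2677 km
M10: √((0.1112·111.32)² + (-0.0244·104.94)²) = √(153.234293 + 6.556345) = 12.6408 km
M11: √((0.1062·111.32)² + (-0.1013·104.94)²) = √(139.764035 + 113.005872) = 15.8987 km
M12: √((0.1281·111.32)² + (0.0156·104.94)²) = √(203.350224 + 2.679979) = 14.3538 km
M13: √((0.1907·111.32)² + (-0.1222·104.94)²) = √(450.658723 + 164.446461) = 24.8013 km
Threshold 11.5 km: M2 (11.2106 km) is within range.

M2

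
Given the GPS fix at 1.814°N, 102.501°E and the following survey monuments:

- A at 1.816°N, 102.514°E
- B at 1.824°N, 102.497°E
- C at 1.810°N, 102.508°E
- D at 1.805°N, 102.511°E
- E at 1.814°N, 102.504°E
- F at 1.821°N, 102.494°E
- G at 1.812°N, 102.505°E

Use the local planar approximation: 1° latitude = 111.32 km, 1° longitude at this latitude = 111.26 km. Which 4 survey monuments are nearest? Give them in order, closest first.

Distances from 1.814°N, 102.501°E:
A: 1.463 km
B: 1.199 km
C: 0.897 km
D: 1.497 km
E: 0.334 km
F: 1.102 km
G: 0.498 km
Sorted: E (0.334 km) < G (0.498 km) < C (0.897 km) < F (1.102 km) < B (1.199 km) < A (1.463 km) < …

E, G, C, F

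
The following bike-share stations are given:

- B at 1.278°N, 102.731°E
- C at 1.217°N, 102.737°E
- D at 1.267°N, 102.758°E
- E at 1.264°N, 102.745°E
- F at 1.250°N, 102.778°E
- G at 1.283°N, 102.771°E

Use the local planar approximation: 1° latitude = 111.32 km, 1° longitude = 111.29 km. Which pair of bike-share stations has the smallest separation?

Pairwise distances:
B–C: √((-0.061·111.32)² + (0.006·111.29)²) = √(46.11116 + 0.44588) = 6.823 km
B–D: √((-0.011·111.32)² + (0.027·111.29)²) = √(1.49945 + 9.02900) = 3.245 km
B–E: √((-0.014·111.32)² + (0.014·111.29)²) = √(2.42886 + 2.42755) = 2.204 km
B–F: √((-0.028·111.32)² + (0.047·111.29)²) = √(9.71544 + 27.35949) = 6.089 km
B–G: √((0.005·111.32)² + (0.040·111.29)²) = √(0.30980 + 19.81674) = 4.486 km
C–D: √((0.050·111.32)² + (0.021·111.29)²) = √(30.98036 + 5.46199) = 6.037 km
C–E: √((0.047·111.32)² + (0.008·111.29)²) = √(27.37424 + 0.79267) = 5.307 km
C–F: √((0.033·111.32)² + (0.041·111.29)²) = √(13.49504 + 20.81997) = 5.858 km
C–G: √((0.066·111.32)² + (0.034·111.29)²) = √(53.98017 + 14.31760) = 8.264 km
D–E: √((-0.003·111.32)² + (-0.013·111.29)²) = √(0.11153 + 2.09314) = 1.485 km
D–F: √((-0.017·111.32)² + (0.020·111.29)²) = √(3.58133 + 4.95419) = 2.922 km
D–G: √((0.016·111.32)² + (0.013·111.29)²) = √(3.17239 + 2.09314) = 2.295 km
E–F: √((-0.014·111.32)² + (0.033·111.29)²) = √(2.42886 + 13.48777) = 3.990 km
E–G: √((0.019·111.32)² + (0.026·111.29)²) = √(4.47356 + 8.37257) = 3.584 km
F–G: √((0.033·111.32)² + (-0.007·111.29)²) = √(13.49504 + 0.60689) = 3.755 km
Closest pair: D–E at 1.485 km.

D and E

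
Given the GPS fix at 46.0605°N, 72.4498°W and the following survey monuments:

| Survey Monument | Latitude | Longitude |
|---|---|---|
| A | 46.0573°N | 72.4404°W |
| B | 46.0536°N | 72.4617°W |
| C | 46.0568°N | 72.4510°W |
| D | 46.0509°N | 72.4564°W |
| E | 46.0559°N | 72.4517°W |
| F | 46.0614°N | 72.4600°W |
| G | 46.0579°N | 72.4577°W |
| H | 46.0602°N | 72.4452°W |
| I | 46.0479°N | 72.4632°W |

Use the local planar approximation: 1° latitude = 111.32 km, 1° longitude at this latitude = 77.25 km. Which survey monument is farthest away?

Distances from 46.0605°N, 72.4498°W:
A: 0.8088 km
B: 1.1979 km
C: 0.4222 km
D: 1.1841 km
E: 0.5327 km
F: 0.7943 km
G: 0.6754 km
H: 0.3569 km
I: 1.7432 km
Maximum: I at 1.7432 km.

I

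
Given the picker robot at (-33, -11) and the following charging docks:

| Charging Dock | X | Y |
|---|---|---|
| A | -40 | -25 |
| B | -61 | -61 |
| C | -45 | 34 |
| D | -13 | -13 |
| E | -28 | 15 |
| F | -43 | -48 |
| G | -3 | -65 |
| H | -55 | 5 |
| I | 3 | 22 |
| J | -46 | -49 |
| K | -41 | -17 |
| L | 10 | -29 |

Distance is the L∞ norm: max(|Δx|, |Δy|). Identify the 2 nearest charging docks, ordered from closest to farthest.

K, A

Distances from (-33, -11):
A: max(|-7|, |-14|) = 14
B: max(|-28|, |-50|) = 50
C: max(|-12|, |45|) = 45
D: max(|20|, |-2|) = 20
E: max(|5|, |26|) = 26
F: max(|-10|, |-37|) = 37
G: max(|30|, |-54|) = 54
H: max(|-22|, |16|) = 22
I: max(|36|, |33|) = 36
J: max(|-13|, |-38|) = 38
K: max(|-8|, |-6|) = 8
L: max(|43|, |-18|) = 43
Sorted: K (8) < A (14) < D (20) < H (22) < …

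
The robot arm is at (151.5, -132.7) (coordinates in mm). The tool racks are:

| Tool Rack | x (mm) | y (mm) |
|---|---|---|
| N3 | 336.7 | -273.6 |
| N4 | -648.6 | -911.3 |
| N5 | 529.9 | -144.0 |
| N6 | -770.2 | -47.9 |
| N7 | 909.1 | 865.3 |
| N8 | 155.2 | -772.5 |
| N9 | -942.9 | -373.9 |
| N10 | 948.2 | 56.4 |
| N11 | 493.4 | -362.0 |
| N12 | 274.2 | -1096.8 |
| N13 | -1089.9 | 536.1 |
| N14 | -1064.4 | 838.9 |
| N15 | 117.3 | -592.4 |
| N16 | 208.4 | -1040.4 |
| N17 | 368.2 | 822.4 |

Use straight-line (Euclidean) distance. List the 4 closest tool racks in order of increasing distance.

N3, N5, N11, N15

Distances from (151.5, -132.7):
N3: 232.7 mm
N4: 1116.4 mm
N5: 378.6 mm
N6: 925.6 mm
N7: 1253.0 mm
N8: 639.8 mm
N9: 1120.7 mm
N10: 818.8 mm
N11: 411.7 mm
N12: 971.9 mm
N13: 1410.1 mm
N14: 1556.4 mm
N15: 461.0 mm
N16: 909.5 mm
N17: 979.4 mm
Sorted: N3 (232.7 mm) < N5 (378.6 mm) < N11 (411.7 mm) < N15 (461.0 mm) < N8 (639.8 mm) < N10 (818.8 mm) < …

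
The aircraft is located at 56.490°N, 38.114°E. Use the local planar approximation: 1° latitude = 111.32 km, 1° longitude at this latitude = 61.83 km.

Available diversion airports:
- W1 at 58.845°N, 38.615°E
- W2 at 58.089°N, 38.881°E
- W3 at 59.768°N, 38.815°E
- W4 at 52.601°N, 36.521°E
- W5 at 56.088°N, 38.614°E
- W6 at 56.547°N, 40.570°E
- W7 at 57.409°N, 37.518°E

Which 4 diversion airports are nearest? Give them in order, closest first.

Distances from 56.490°N, 38.114°E:
W1: √((2.355·111.32)² + (0.501·61.83)²) = √(68727.13155 + 959.56400) = 263.982 km
W2: √((1.599·111.32)² + (0.767·61.83)²) = √(31684.24208 + 2248.99879) = 184.210 km
W3: √((3.278·111.32)² + (0.701·61.83)²) = √(133157.08946 + 1878.60091) = 367.472 km
W4: √((-3.889·111.32)² + (-1.593·61.83)²) = √(187422.73954 + 9701.30245) = 443.987 km
W5: √((-0.402·111.32)² + (0.500·61.83)²) = √(2002.61978 + 955.73722) = 54.391 km
W6: √((0.057·111.32)² + (2.456·61.83)²) = √(40.26207 + 23059.78310) = 151.987 km
W7: √((0.919·111.32)² + (-0.596·61.83)²) = √(10465.92018 + 1357.97262) = 108.738 km
Sorted: W5 (54.391 km) < W7 (108.738 km) < W6 (151.987 km) < W2 (184.210 km) < W1 (263.982 km) < W3 (367.472 km) < …

W5, W7, W6, W2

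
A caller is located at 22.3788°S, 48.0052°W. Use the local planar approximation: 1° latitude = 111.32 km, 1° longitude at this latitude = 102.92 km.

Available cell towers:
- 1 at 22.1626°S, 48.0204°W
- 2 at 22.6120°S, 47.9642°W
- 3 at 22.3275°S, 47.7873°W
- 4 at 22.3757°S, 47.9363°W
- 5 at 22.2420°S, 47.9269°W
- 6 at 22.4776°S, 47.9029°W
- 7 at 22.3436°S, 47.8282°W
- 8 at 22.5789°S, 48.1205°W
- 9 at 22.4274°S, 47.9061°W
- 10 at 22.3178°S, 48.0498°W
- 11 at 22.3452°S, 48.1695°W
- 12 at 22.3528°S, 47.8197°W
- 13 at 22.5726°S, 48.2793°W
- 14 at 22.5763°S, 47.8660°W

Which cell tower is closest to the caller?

4

Distances from 22.3788°S, 48.0052°W:
1: √((0.2162·111.32)² + (-0.0152·102.92)²) = √(579.238973 + 2.447297) = 24.1182 km
2: √((-0.2332·111.32)² + (0.0410·102.92)²) = √(673.912462 + 17.806037) = 26.3005 km
3: √((0.0513·111.32)² + (0.2179·102.92)²) = √(32.612277 + 502.937496) = 23.1419 km
4: √((0.0031·111.32)² + (0.0689·102.92)²) = √(0.119088 + 50.284947) = 7.0996 km
5: √((0.1368·111.32)² + (0.0783·102.92)²) = √(231.909527 + 64.941614) = 17.2294 km
6: √((-0.0988·111.32)² + (0.1023·102.92)²) = √(120.965155 + 110.853861) = 15.2256 km
7: √((0.0352·111.32)² + (0.1770·102.92)²) = √(15.354360 + 331.853260) = 18.6335 km
8: √((-0.2001·111.32)² + (-0.1153·102.92)²) = √(496.181506 + 140.817999) = 25.2388 km
9: √((-0.0486·111.32)² + (0.0991·102.92)²) = √(29.269745 + 104.027189) = 11.5454 km
10: √((0.0610·111.32)² + (-0.0446·102.92)²) = √(46.111162 + 21.070230) = 8.1964 km
11: √((0.0336·111.32)² + (-0.1643·102.92)²) = √(13.990233 + 285.939848) = 17.3185 km
12: √((0.0260·111.32)² + (0.1855·102.92)²) = √(8.377088 + 364.491482) = 19.3098 km
13: √((-0.1938·111.32)² + (-0.2741·102.92)²) = √(465.429537 + 795.825088) = 35.5141 km
14: √((-0.1975·111.32)² + (0.1392·102.92)²) = √(483.371004 + 205.247571) = 26.2415 km
Minimum: 4 at 7.0996 km.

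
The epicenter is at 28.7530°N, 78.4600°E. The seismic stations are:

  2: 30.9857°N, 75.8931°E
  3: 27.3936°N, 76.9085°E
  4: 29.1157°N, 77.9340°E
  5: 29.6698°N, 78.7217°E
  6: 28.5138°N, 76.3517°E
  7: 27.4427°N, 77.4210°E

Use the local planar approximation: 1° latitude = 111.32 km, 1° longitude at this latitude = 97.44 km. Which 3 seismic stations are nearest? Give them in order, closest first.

4, 5, 7

Distances from 28.7530°N, 78.4600°E:
2: √((2.2327·111.32)² + (-2.5669·97.44)²) = √(61774.201458 + 62559.382098) = 352.6097 km
3: √((-1.3594·111.32)² + (-1.5515·97.44)²) = √(22900.287068 + 22854.836061) = 213.9045 km
4: √((0.3627·111.32)² + (-0.5260·97.44)²) = √(1630.202319 + 2626.915112) = 65.2466 km
5: √((0.9168·111.32)² + (0.2617·97.44)²) = √(10415.871288 + 650.252448) = 105.1956 km
6: √((-0.2392·111.32)² + (-2.1083·97.44)²) = √(709.036751 + 42202.615594) = 207.1513 km
7: √((-1.3103·111.32)² + (-1.0390·97.44)²) = √(21275.896912 + 10249.569997) = 177.5541 km
Sorted: 4 (65.2466 km) < 5 (105.1956 km) < 7 (177.5541 km) < 6 (207.1513 km) < 3 (213.9045 km) < …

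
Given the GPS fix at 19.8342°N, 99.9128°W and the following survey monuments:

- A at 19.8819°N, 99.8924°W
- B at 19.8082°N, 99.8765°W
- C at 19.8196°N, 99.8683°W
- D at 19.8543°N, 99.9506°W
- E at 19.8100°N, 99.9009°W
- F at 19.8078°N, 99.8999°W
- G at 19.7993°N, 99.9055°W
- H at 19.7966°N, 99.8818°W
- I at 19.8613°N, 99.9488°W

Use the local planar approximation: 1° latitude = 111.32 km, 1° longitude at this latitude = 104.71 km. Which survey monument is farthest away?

A

Distances from 19.8342°N, 99.9128°W:
A: √((0.0477·111.32)² + (0.0204·104.71)²) = √(28.195718 + 4.562855) = 5.7235 km
B: √((-0.0260·111.32)² + (0.0363·104.71)²) = √(8.377088 + 14.447396) = 4.7775 km
C: √((-0.0146·111.32)² + (0.0445·104.71)²) = √(2.641509 + 21.711826) = 4.9349 km
D: √((0.0201·111.32)² + (-0.0378·104.71)²) = √(5.006549 + 15.666065) = 4.5467 km
E: √((-0.0242·111.32)² + (0.0119·104.71)²) = √(7.257334 + 1.552638) = 2.9682 km
F: √((-0.0264·111.32)² + (0.0129·104.71)²) = √(8.636828 + 1.824550) = 3.2344 km
G: √((-0.0349·111.32)² + (0.0073·104.71)²) = √(15.093753 + 0.584281) = 3.9595 km
H: √((-0.0376·111.32)² + (0.0310·104.71)²) = √(17.519515 + 10.536581) = 5.2968 km
I: √((0.0271·111.32)² + (-0.0360·104.71)²) = √(9.100913 + 14.209583) = 4.8281 km
Maximum: A at 5.7235 km.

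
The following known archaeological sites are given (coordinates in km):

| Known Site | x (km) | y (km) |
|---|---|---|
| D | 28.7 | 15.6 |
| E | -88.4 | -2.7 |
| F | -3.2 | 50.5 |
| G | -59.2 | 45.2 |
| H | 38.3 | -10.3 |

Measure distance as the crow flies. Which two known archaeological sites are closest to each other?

Pairwise distances:
D–E: 118.5 km
D–F: 47.3 km
D–G: 92.8 km
D–H: 27.6 km
E–F: 100.4 km
E–G: 56.1 km
E–H: 126.9 km
F–G: 56.3 km
F–H: 73.6 km
G–H: 112.2 km
Closest pair: D–H at 27.6 km.

D and H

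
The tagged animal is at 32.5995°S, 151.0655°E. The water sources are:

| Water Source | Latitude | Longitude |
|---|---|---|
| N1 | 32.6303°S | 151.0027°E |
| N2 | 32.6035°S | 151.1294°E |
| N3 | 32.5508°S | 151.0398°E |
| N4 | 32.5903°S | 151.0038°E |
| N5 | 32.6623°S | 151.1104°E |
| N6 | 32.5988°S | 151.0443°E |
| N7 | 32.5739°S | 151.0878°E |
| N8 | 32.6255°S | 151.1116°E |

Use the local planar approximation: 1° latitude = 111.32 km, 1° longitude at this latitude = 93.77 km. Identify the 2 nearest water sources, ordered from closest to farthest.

N6, N7

Distances from 32.5995°S, 151.0655°E:
N1: √((-0.0308·111.32)² + (-0.0628·93.77)²) = √(11.755682 + 34.677447) = 6.8142 km
N2: √((-0.0040·111.32)² + (0.0639·93.77)²) = √(0.198274 + 35.902902) = 6.0084 km
N3: √((0.0487·111.32)² + (-0.0257·93.77)²) = √(29.390320 + 5.807565) = 5.9328 km
N4: √((0.0092·111.32)² + (-0.0617·93.77)²) = √(1.048871 + 33.473272) = 5.8756 km
N5: √((-0.0628·111.32)² + (0.0449·93.77)²) = √(48.872627 + 17.726399) = 8.1608 km
N6: √((0.0007·111.32)² + (-0.0212·93.77)²) = √(0.006072 + 3.951842) = 1.9895 km
N7: √((0.0256·111.32)² + (0.0223·93.77)²) = √(8.121314 + 4.372578) = 3.5347 km
N8: √((-0.0260·111.32)² + (0.0461·93.77)²) = √(8.377088 + 18.686574) = 5.2023 km
Sorted: N6 (1.9895 km) < N7 (3.5347 km) < N8 (5.2023 km) < N4 (5.8756 km) < …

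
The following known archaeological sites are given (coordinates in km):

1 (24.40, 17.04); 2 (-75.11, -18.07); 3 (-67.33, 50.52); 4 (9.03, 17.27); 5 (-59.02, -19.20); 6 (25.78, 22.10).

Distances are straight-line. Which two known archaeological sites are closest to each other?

1 and 6

Pairwise distances:
1–6: 5.24 km
1–4: 15.37 km
2–5: 16.13 km
4–6: 17.43 km
2–3: 69.03 km
3–5: 70.21 km
4–5: 77.21 km
3–4: 83.29 km
1–5: 90.95 km
2–4: 91.26 km
5–6: 94.32 km
3–6: 97.35 km
1–3: 97.65 km
1–2: 105.52 km
2–6: 108.59 km
Closest pair: 1–6 at 5.24 km.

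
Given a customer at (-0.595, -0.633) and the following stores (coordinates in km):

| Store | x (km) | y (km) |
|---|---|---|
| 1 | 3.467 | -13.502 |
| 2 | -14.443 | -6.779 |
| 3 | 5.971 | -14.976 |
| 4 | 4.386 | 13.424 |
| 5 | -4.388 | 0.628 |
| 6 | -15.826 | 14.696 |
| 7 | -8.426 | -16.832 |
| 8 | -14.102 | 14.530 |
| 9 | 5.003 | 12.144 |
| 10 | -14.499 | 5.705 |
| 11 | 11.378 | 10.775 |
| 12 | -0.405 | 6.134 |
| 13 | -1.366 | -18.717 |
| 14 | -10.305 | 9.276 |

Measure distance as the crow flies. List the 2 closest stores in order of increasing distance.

Distances from (-0.595, -0.633):
1: √((4.062)² + (-12.869)²) = √(16.49984 + 165.61116) = 13.495 km
2: √((-13.848)² + (-6.146)²) = √(191.76710 + 37.77332) = 15.151 km
3: √((6.566)² + (-14.343)²) = √(43.11236 + 205.72165) = 15.774 km
4: √((4.981)² + (14.057)²) = √(24.81036 + 197.59925) = 14.913 km
5: √((-3.793)² + (1.261)²) = √(14.38685 + 1.59012) = 3.997 km
6: √((-15.231)² + (15.329)²) = √(231.98336 + 234.97824) = 21.609 km
7: √((-7.831)² + (-16.199)²) = √(61.32456 + 262.40760) = 17.993 km
8: √((-13.507)² + (15.163)²) = √(182.43905 + 229.91657) = 20.307 km
9: √((5.598)² + (12.777)²) = √(31.33760 + 163.25173) = 13.950 km
10: √((-13.904)² + (6.338)²) = √(193.32122 + 40.17024) = 15.280 km
11: √((11.973)² + (11.408)²) = √(143.35273 + 130.14246) = 16.538 km
12: √((0.190)² + (6.767)²) = √(0.03610 + 45.79229) = 6.770 km
13: √((-0.771)² + (-18.084)²) = √(0.59444 + 327.03106) = 18.100 km
14: √((-9.710)² + (9.909)²) = √(94.28410 + 98.18828) = 13.873 km
Sorted: 5 (3.997 km) < 12 (6.770 km) < 1 (13.495 km) < 14 (13.873 km) < …

5, 12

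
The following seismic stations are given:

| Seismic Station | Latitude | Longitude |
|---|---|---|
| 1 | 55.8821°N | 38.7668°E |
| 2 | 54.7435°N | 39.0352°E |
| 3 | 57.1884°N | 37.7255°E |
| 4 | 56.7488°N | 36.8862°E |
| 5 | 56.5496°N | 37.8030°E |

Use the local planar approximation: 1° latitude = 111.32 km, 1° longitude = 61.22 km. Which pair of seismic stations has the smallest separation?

Pairwise distances:
4–5: 60.3483 km
3–4: 70.9568 km
3–5: 71.2693 km
1–5: 94.8833 km
1–2: 127.8096 km
1–4: 150.2118 km
1–3: 158.7767 km
2–5: 214.7408 km
2–4: 259.1141 km
2–3: 283.7310 km
Closest pair: 4–5 at 60.3483 km.

4 and 5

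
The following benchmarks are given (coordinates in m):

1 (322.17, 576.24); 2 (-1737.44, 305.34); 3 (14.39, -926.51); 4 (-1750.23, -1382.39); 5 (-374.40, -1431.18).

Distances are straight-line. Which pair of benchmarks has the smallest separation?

Pairwise distances:
3–5: √((-388.79)² + (-504.67)²) = √(151157.6641 + 254691.8089) = 637.06 m
4–5: √((1375.83)² + (-48.79)²) = √(1892908.1889 + 2380.4641) = 1376.69 m
1–3: √((-307.78)² + (-1502.75)²) = √(94728.5284 + 2258257.5625) = 1533.94 m
2–4: √((-12.79)² + (-1687.73)²) = √(163.5841 + 2848432.5529) = 1687.78 m
3–4: √((-1764.62)² + (-455.88)²) = √(3113883.7444 + 207826.5744) = 1822.56 m
1–2: √((-2059.61)² + (-270.90)²) = √(4241993.3521 + 73386.8100) = 2077.35 m
1–5: √((-696.57)² + (-2007.42)²) = √(485209.7649 + 4029735.0564) = 2124.84 m
2–3: √((1751.83)² + (-1231.85)²) = √(3068908.3489 + 1517454.4225) = 2141.58 m
2–5: √((1363.04)² + (-1736.52)²) = √(1857878.0416 + 3015501.7104) = 2207.57 m
1–4: √((-2072.40)² + (-1958.63)²) = √(4294841.7600 + 3836231.4769) = 2851.50 m
Closest pair: 3–5 at 637.06 m.

3 and 5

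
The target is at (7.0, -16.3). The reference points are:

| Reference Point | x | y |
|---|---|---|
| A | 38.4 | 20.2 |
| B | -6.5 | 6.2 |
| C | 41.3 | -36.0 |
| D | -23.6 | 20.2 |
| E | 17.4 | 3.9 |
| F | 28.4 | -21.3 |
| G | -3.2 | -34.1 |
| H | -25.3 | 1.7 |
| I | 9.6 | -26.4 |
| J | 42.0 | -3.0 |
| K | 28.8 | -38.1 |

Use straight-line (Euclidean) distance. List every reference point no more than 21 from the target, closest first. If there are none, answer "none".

I, G

Distances from (7.0, -16.3):
A: √((31.4)² + (36.5)²) = √(985.960 + 1332.250) = 48.1
B: √((-13.5)² + (22.5)²) = √(182.250 + 506.250) = 26.2
C: √((34.3)² + (-19.7)²) = √(1176.490 + 388.090) = 39.6
D: √((-30.6)² + (36.5)²) = √(936.360 + 1332.250) = 47.6
E: √((10.4)² + (20.2)²) = √(108.160 + 408.040) = 22.7
F: √((21.4)² + (-5.0)²) = √(457.960 + 25.000) = 22.0
G: √((-10.2)² + (-17.8)²) = √(104.040 + 316.840) = 20.5
H: √((-32.3)² + (18.0)²) = √(1043.290 + 324.000) = 37.0
I: √((2.6)² + (-10.1)²) = √(6.760 + 102.010) = 10.4
J: √((35.0)² + (13.3)²) = √(1225.000 + 176.890) = 37.4
K: √((21.8)² + (-21.8)²) = √(475.240 + 475.240) = 30.8
Threshold 21: I (10.4), G (20.5) are within range.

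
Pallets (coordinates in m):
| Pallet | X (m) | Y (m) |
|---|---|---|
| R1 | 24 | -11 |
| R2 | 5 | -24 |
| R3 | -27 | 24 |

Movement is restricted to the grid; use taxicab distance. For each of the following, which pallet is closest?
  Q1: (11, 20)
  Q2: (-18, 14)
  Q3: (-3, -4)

Q1 at (11, 20):
  R1: |13| + |-31| = 13 + 31 = 44 m
  R2: |-6| + |-44| = 6 + 44 = 50 m
  R3: |-38| + |4| = 38 + 4 = 42 m
  → nearest: R3 (42 m)
Q2 at (-18, 14):
  R1: |42| + |-25| = 42 + 25 = 67 m
  R2: |23| + |-38| = 23 + 38 = 61 m
  R3: |-9| + |10| = 9 + 10 = 19 m
  → nearest: R3 (19 m)
Q3 at (-3, -4):
  R1: |27| + |-7| = 27 + 7 = 34 m
  R2: |8| + |-20| = 8 + 20 = 28 m
  R3: |-24| + |28| = 24 + 28 = 52 m
  → nearest: R2 (28 m)

Q1→R3; Q2→R3; Q3→R2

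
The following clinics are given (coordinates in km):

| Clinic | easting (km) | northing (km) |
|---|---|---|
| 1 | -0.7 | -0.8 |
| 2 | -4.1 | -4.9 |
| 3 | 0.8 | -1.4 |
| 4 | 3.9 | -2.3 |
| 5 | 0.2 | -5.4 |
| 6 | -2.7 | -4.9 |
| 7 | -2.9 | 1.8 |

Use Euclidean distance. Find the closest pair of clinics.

Pairwise distances:
1–2: √((-3.4)² + (-4.1)²) = √(11.5600 + 16.8100) = 5.33 km
1–3: √((1.5)² + (-0.6)²) = √(2.2500 + 0.3600) = 1.62 km
1–4: √((4.6)² + (-1.5)²) = √(21.1600 + 2.2500) = 4.84 km
1–5: √((0.9)² + (-4.6)²) = √(0.8100 + 21.1600) = 4.69 km
1–6: √((-2.0)² + (-4.1)²) = √(4.0000 + 16.8100) = 4.56 km
1–7: √((-2.2)² + (2.6)²) = √(4.8400 + 6.7600) = 3.41 km
2–3: √((4.9)² + (3.5)²) = √(24.0100 + 12.2500) = 6.02 km
2–4: √((8.0)² + (2.6)²) = √(64.0000 + 6.7600) = 8.41 km
2–5: √((4.3)² + (-0.5)²) = √(18.4900 + 0.2500) = 4.33 km
2–6: √((1.4)² + (0.0)²) = √(1.9600 + 0.0000) = 1.40 km
2–7: √((1.2)² + (6.7)²) = √(1.4400 + 44.8900) = 6.81 km
3–4: √((3.1)² + (-0.9)²) = √(9.6100 + 0.8100) = 3.23 km
3–5: √((-0.6)² + (-4.0)²) = √(0.3600 + 16.0000) = 4.04 km
3–6: √((-3.5)² + (-3.5)²) = √(12.2500 + 12.2500) = 4.95 km
3–7: √((-3.7)² + (3.2)²) = √(13.6900 + 10.2400) = 4.89 km
4–5: √((-3.7)² + (-3.1)²) = √(13.6900 + 9.6100) = 4.83 km
4–6: √((-6.6)² + (-2.6)²) = √(43.5600 + 6.7600) = 7.09 km
4–7: √((-6.8)² + (4.1)²) = √(46.2400 + 16.8100) = 7.94 km
5–6: √((-2.9)² + (0.5)²) = √(8.4100 + 0.2500) = 2.94 km
5–7: √((-3.1)² + (7.2)²) = √(9.6100 + 51.8400) = 7.84 km
6–7: √((-0.2)² + (6.7)²) = √(0.0400 + 44.8900) = 6.70 km
Closest pair: 2–6 at 1.40 km.

2 and 6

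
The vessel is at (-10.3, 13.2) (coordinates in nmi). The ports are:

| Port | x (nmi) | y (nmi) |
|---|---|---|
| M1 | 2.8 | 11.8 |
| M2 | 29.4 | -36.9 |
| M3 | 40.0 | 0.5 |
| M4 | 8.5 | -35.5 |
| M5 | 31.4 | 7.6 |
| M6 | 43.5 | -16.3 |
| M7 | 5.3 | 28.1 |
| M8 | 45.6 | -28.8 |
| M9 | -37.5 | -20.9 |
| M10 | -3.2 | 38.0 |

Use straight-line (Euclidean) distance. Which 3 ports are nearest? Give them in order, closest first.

Distances from (-10.3, 13.2):
M1: 13.2 nmi
M2: 63.9 nmi
M3: 51.9 nmi
M4: 52.2 nmi
M5: 42.1 nmi
M6: 61.4 nmi
M7: 21.6 nmi
M8: 69.9 nmi
M9: 43.6 nmi
M10: 25.8 nmi
Sorted: M1 (13.2 nmi) < M7 (21.6 nmi) < M10 (25.8 nmi) < M5 (42.1 nmi) < M9 (43.6 nmi) < …

M1, M7, M10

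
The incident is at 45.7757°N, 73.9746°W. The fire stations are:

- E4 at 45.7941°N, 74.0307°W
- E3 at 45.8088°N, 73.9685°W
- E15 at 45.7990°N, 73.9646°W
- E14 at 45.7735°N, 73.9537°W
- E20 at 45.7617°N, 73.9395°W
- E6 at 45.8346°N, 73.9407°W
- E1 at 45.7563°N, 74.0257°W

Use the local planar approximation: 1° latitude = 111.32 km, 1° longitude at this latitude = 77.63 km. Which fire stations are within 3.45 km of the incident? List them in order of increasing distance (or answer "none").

E14, E15, E20

Distances from 45.7757°N, 73.9746°W:
E4: √((0.0184·111.32)² + (-0.0561·77.63)²) = √(4.195484 + 18.966400) = 4.8127 km
E3: √((0.0331·111.32)² + (0.0061·77.63)²) = √(13.576955 + 0.224243) = 3.7150 km
E15: √((0.0233·111.32)² + (0.0100·77.63)²) = √(6.727570 + 0.602642) = 2.7074 km
E14: √((-0.0022·111.32)² + (0.0209·77.63)²) = √(0.059978 + 2.632399) = 1.6408 km
E20: √((-0.0140·111.32)² + (0.0351·77.63)²) = √(2.428860 + 7.424606) = 3.1390 km
E6: √((0.0589·111.32)² + (0.0339·77.63)²) = √(42.990944 + 6.925619) = 7.0652 km
E1: √((-0.0194·111.32)² + (-0.0511·77.63)²) = √(4.663907 + 15.736240) = 4.5167 km
Threshold 3.45 km: E14 (1.6408 km), E15 (2.7074 km), E20 (3.1390 km) are within range.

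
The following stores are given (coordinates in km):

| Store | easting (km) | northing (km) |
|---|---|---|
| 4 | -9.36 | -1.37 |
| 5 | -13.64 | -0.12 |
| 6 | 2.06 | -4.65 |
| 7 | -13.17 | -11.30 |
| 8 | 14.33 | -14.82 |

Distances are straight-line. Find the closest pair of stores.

Pairwise distances:
4–5: √((-4.28)² + (1.25)²) = √(18.3184 + 1.5625) = 4.46 km
4–6: √((11.42)² + (-3.28)²) = √(130.4164 + 10.7584) = 11.88 km
4–7: √((-3.81)² + (-9.93)²) = √(14.5161 + 98.6049) = 10.64 km
4–8: √((23.69)² + (-13.45)²) = √(561.2161 + 180.9025) = 27.24 km
5–6: √((15.70)² + (-4.53)²) = √(246.4900 + 20.5209) = 16.34 km
5–7: √((0.47)² + (-11.18)²) = √(0.2209 + 124.9924) = 11.19 km
5–8: √((27.97)² + (-14.70)²) = √(782.3209 + 216.0900) = 31.60 km
6–7: √((-15.23)² + (-6.65)²) = √(231.9529 + 44.2225) = 16.62 km
6–8: √((12.27)² + (-10.17)²) = √(150.5529 + 103.4289) = 15.94 km
7–8: √((27.50)² + (-3.52)²) = √(756.2500 + 12.3904) = 27.72 km
Closest pair: 4–5 at 4.46 km.

4 and 5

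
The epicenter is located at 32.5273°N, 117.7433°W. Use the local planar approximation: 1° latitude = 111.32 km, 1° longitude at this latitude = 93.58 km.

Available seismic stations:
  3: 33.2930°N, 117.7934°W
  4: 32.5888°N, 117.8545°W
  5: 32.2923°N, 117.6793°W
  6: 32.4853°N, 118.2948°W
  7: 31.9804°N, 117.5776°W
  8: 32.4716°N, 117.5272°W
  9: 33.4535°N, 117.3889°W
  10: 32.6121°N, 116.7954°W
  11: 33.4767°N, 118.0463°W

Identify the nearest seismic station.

Distances from 32.5273°N, 117.7433°W:
3: 85.3666 km
4: 12.4562 km
5: 26.8370 km
6: 51.8207 km
7: 62.8246 km
8: 21.1519 km
9: 108.3072 km
10: 89.2054 km
11: 109.4248 km
Minimum: 4 at 12.4562 km.

4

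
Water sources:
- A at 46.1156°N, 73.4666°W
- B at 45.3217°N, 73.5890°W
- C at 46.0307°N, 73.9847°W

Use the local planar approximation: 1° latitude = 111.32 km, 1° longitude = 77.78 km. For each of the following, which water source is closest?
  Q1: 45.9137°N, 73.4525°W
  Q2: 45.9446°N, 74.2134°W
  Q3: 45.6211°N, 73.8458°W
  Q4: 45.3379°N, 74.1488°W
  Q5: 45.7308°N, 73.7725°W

Q1 at 45.9137°N, 73.4525°W:
  A: 22.5022 km
  B: 66.7512 km
  C: 43.3952 km
  → nearest: A (22.5022 km)
Q2 at 45.9446°N, 74.2134°W:
  A: 61.1257 km
  B: 84.6572 km
  C: 20.2062 km
  → nearest: C (20.2062 km)
Q3 at 45.6211°N, 73.8458°W:
  A: 62.4513 km
  B: 38.8561 km
  C: 46.8591 km
  → nearest: B (38.8561 km)
Q4 at 45.3379°N, 74.1488°W:
  A: 101.5407 km
  B: 43.5786 km
  C: 78.1716 km
  → nearest: B (43.5786 km)
Q5 at 45.7308°N, 73.7725°W:
  A: 49.0002 km
  B: 47.7252 km
  C: 37.2419 km
  → nearest: C (37.2419 km)

Q1→A; Q2→C; Q3→B; Q4→B; Q5→C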